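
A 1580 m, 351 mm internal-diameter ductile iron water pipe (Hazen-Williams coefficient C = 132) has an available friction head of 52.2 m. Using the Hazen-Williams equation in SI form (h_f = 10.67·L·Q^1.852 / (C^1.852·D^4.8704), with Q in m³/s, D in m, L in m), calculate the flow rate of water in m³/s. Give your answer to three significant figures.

Rearranging: Q = [h_f·C^1.852·D^4.8704 / (10.67·L)]^(1/1.852)
Q = [52.2·132^1.852·0.351^4.8704 / (10.67·1580)]^0.540 = 0.3715 m³/s

Q ≈ 0.372 m³/s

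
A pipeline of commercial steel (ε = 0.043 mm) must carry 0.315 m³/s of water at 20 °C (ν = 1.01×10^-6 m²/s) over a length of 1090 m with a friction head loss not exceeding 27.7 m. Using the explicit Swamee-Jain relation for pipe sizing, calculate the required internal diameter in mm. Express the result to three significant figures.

Swamee-Jain (Type III): D = 0.66·[ε^1.25·(LQ²/(gh_f))^4.75 + ν·Q^9.4·(L/(gh_f))^5.2]^0.04
LQ²/(gh_f) = 0.3980; L/(gh_f) = 4.011
Term 1 = ε^1.25·(…)^4.75 = 4.38×10^-8; Term 2 = ν·Q^9.4·(…)^5.2 = 2.66×10^-8
D = 0.66·(4.38×10^-8 + 2.66×10^-8)^0.04 = 0.3415 m = 342 mm
Check: V = 3.44 m/s, Re = 1.16×10^6, f = 0.01373, h_f = 26.4 m ≈ 27.7 m ✓

D ≈ 342 mm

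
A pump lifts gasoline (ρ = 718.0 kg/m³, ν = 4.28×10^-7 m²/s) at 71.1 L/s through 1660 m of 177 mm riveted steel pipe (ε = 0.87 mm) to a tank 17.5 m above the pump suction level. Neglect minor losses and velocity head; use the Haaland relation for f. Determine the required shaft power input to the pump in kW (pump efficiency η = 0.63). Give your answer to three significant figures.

V = 4Q/(πD²) = 2.890 m/s; Re = 1.19×10^6; ε/D = 0.00492; f = 0.03035
h_f = f(L/D)V²/2g = 121.1 m
Total head H = z + h_f = 17.5 + 121.1 = 138.6 m
P_hyd = ρgQH = 718.0·9.81·0.0711·138.6 = 69.42 kW
P_shaft = P_hyd/η = 69.42/0.63 = 110.2 kW

P_shaft ≈ 110 kW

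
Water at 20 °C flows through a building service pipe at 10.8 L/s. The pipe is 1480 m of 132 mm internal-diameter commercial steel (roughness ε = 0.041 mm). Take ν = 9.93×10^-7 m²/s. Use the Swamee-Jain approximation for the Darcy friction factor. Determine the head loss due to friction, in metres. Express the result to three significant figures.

V = 4Q/(πD²) = 4·0.0108/(π·0.132²) = 0.7892 m/s
Re = VD/ν = 0.7892·0.132/9.93×10^-7 = 1.05×10^5 → turbulent
ε/D = 0.041/132 = 3.11×10^-4
Swamee-Jain: f = 0.01941
h_f = f(L/D)V²/(2g) = 0.01941·(1480/0.132)·0.7892²/(2·9.81) = 6.909 m

h_f ≈ 6.91 m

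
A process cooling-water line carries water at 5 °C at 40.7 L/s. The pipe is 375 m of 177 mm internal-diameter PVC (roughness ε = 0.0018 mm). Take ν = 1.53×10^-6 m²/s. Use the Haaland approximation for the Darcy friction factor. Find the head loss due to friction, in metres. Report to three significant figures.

V = 4Q/(πD²) = 4·0.0407/(π·0.177²) = 1.654 m/s
Re = VD/ν = 1.654·0.177/1.53×10^-6 = 1.91×10^5 → turbulent
ε/D = 0.0018/177 = 1.02×10^-5
Haaland: f = 0.01569
h_f = f(L/D)V²/(2g) = 0.01569·(375/0.177)·1.654²/(2·9.81) = 4.636 m

h_f ≈ 4.64 m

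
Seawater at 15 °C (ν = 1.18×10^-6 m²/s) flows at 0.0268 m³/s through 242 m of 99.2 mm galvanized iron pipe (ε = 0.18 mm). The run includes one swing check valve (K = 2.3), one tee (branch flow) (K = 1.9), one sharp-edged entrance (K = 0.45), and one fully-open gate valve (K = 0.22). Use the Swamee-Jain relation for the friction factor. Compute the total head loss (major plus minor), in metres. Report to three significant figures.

V = 4Q/(πD²) = 3.468 m/s; V²/2g = 0.6128 m
Re = 2.92×10^5, ε/D = 0.00181 → f = 0.02364 (Swamee-Jain)
Major: h_f = f(L/D)·V²/2g = 0.02364·2440·0.6128 = 35.34 m
Minor: ΣK = 4.87; h_m = ΣK·V²/2g = 2.985 m
Total H_L = 35.34 + 2.985 = 38.33 m

H_L ≈ 38.3 m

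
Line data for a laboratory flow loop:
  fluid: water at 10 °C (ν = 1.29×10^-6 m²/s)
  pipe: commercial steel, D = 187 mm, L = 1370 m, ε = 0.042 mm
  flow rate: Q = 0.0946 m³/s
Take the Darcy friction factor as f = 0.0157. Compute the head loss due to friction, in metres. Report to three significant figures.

h_f ≈ 69.6 m

V = 4Q/(πD²) = 4·0.0946/(π·0.187²) = 3.444 m/s
h_f = f(L/D)V²/(2g) = 0.01570·(1370/0.187)·3.444²/(2·9.81) = 69.55 m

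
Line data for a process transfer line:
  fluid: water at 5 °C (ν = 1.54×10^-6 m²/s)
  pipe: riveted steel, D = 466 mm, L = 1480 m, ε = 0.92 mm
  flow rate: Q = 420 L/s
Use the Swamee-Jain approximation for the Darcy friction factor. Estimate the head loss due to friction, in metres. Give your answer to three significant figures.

V = 4Q/(πD²) = 4·0.420/(π·0.466²) = 2.463 m/s
Re = VD/ν = 2.463·0.466/1.54×10^-6 = 7.45×10^5 → turbulent
ε/D = 0.92/466 = 0.00197
Swamee-Jain: f = 0.02368
h_f = f(L/D)V²/(2g) = 0.02368·(1480/0.466)·2.463²/(2·9.81) = 23.25 m

h_f ≈ 23.2 m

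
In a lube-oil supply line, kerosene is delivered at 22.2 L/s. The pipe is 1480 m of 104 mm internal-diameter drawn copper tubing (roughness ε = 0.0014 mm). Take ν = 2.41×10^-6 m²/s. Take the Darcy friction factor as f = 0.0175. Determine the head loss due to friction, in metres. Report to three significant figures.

h_f ≈ 86.7 m

V = 4Q/(πD²) = 4·0.0222/(π·0.104²) = 2.613 m/s
h_f = f(L/D)V²/(2g) = 0.01750·(1480/0.104)·2.613²/(2·9.81) = 86.69 m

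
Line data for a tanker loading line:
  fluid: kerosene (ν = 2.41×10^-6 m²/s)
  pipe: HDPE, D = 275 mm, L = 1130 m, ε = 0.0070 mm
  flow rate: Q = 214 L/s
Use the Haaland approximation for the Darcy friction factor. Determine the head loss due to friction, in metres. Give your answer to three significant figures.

h_f ≈ 37.5 m

V = 4Q/(πD²) = 4·0.214/(π·0.275²) = 3.603 m/s
Re = VD/ν = 3.603·0.275/2.41×10^-6 = 4.11×10^5 → turbulent
ε/D = 0.0070/275 = 2.55×10^-5
Haaland: f = 0.01380
h_f = f(L/D)V²/(2g) = 0.01380·(1130/0.275)·3.603²/(2·9.81) = 37.51 m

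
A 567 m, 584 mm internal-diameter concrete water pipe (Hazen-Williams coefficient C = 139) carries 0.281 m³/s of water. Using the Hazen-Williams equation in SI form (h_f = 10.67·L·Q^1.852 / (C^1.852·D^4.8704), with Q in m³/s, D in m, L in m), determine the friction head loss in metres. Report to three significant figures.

h_f ≈ 0.850 m

h_f = 10.67·567·0.281^1.852 / (139^1.852·0.584^4.8704) = 0.8503 m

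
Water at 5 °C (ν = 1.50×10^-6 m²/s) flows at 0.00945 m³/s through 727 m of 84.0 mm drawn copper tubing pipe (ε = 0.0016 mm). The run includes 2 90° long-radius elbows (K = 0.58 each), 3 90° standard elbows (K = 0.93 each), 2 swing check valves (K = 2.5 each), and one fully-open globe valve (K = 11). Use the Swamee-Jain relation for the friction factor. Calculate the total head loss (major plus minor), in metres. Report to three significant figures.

V = 4Q/(πD²) = 1.705 m/s; V²/2g = 0.1482 m
Re = 9.55×10^4, ε/D = 1.90×10^-5 → f = 0.01815 (Swamee-Jain)
Major: h_f = f(L/D)·V²/2g = 0.01815·8655·0.1482 = 23.28 m
Minor: ΣK = 19.9; h_m = ΣK·V²/2g = 2.957 m
Total H_L = 23.28 + 2.957 = 26.24 m

H_L ≈ 26.2 m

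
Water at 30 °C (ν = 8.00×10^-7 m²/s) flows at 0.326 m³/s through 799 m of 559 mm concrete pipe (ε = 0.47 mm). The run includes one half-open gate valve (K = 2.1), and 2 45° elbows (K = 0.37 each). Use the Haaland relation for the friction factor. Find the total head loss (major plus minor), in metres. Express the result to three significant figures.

H_L ≈ 2.72 m

V = 4Q/(πD²) = 1.328 m/s; V²/2g = 0.08993 m
Re = 9.28×10^5, ε/D = 8.41×10^-4 → f = 0.01919 (Haaland)
Major: h_f = f(L/D)·V²/2g = 0.01919·1429·0.08993 = 2.467 m
Minor: ΣK = 2.84; h_m = ΣK·V²/2g = 0.2554 m
Total H_L = 2.467 + 0.2554 = 2.723 m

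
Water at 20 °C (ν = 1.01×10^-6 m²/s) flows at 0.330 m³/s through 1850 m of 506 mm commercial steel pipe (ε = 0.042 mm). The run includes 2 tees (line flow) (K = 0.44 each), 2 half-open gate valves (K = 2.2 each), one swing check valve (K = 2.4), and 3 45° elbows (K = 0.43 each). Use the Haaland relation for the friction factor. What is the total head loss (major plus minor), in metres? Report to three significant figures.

H_L ≈ 7.91 m

V = 4Q/(πD²) = 1.641 m/s; V²/2g = 0.1373 m
Re = 8.22×10^5, ε/D = 8.30×10^-5 → f = 0.01331 (Haaland)
Major: h_f = f(L/D)·V²/2g = 0.01331·3656·0.1373 = 6.680 m
Minor: ΣK = 8.97; h_m = ΣK·V²/2g = 1.231 m
Total H_L = 6.680 + 1.231 = 7.911 m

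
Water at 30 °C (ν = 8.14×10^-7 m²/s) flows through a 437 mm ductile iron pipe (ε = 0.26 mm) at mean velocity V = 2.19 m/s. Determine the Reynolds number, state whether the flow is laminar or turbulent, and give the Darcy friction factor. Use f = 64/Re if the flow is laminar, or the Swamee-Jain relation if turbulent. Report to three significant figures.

Re = VD/ν = 2.190·0.437/8.14×10^-7 = 1.18×10^6
Re > 4000 → turbulent; ε/D = 5.95×10^-4
Swamee-Jain: f = 0.01784

Re ≈ 1.18×10^6; turbulent; f ≈ 0.0178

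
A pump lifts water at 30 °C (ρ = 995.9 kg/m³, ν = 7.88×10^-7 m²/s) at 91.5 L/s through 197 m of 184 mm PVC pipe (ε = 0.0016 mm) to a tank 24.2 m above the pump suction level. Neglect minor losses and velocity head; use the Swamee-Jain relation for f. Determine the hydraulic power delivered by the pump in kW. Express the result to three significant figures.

P_hyd ≈ 28.7 kW

V = 4Q/(πD²) = 3.441 m/s; Re = 8.04×10^5; ε/D = 8.70×10^-6; f = 0.01223
h_f = f(L/D)V²/2g = 7.906 m
Total head H = z + h_f = 24.2 + 7.906 = 32.11 m
P_hyd = ρgQH = 995.9·9.81·0.0915·32.11 = 28.70 kW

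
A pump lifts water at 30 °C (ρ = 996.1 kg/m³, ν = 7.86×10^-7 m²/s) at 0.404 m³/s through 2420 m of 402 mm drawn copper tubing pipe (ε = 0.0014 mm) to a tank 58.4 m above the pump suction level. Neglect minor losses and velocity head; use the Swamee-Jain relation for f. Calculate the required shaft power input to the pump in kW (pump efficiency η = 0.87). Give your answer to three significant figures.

P_shaft ≈ 418 kW

V = 4Q/(πD²) = 3.183 m/s; Re = 1.63×10^6; ε/D = 3.48×10^-6; f = 0.01083
h_f = f(L/D)V²/2g = 33.67 m
Total head H = z + h_f = 58.4 + 33.67 = 92.07 m
P_hyd = ρgQH = 996.1·9.81·0.404·92.07 = 363.5 kW
P_shaft = P_hyd/η = 363.5/0.87 = 417.8 kW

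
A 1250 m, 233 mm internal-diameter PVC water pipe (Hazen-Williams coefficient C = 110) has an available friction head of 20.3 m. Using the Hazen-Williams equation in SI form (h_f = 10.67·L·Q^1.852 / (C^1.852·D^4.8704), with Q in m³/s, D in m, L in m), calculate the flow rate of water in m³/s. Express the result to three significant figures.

Q ≈ 0.0718 m³/s

Rearranging: Q = [h_f·C^1.852·D^4.8704 / (10.67·L)]^(1/1.852)
Q = [20.3·110^1.852·0.233^4.8704 / (10.67·1250)]^0.540 = 0.07183 m³/s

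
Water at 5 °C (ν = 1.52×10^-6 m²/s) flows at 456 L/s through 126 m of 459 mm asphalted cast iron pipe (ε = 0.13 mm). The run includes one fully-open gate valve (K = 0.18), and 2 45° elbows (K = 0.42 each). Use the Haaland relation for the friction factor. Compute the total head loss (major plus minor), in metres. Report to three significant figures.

V = 4Q/(πD²) = 2.756 m/s; V²/2g = 0.3871 m
Re = 8.32×10^5, ε/D = 2.83×10^-4 → f = 0.01557 (Haaland)
Major: h_f = f(L/D)·V²/2g = 0.01557·274.5·0.3871 = 1.654 m
Minor: ΣK = 1.02; h_m = ΣK·V²/2g = 0.3948 m
Total H_L = 1.654 + 0.3948 = 2.049 m

H_L ≈ 2.05 m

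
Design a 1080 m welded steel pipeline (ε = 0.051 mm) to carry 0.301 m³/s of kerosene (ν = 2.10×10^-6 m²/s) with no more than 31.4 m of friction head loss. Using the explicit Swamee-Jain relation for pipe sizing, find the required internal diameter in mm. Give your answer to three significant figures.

D ≈ 333 mm

Swamee-Jain (Type III): D = 0.66·[ε^1.25·(LQ²/(gh_f))^4.75 + ν·Q^9.4·(L/(gh_f))^5.2]^0.04
LQ²/(gh_f) = 0.3177; L/(gh_f) = 3.506
Term 1 = ε^1.25·(…)^4.75 = 1.86×10^-8; Term 2 = ν·Q^9.4·(…)^5.2 = 1.79×10^-8
D = 0.66·(1.86×10^-8 + 1.79×10^-8)^0.04 = 0.3327 m = 333 mm
Check: V = 3.46 m/s, Re = 5.49×10^5, f = 0.01492, h_f = 29.6 m ≈ 31.4 m ✓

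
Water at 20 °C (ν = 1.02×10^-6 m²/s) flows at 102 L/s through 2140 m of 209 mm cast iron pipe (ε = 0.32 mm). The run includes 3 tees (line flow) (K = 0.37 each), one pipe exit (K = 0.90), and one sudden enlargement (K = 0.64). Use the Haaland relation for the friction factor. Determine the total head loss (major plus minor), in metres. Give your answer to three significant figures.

V = 4Q/(πD²) = 2.973 m/s; V²/2g = 0.4505 m
Re = 6.09×10^5, ε/D = 0.00153 → f = 0.02221 (Haaland)
Major: h_f = f(L/D)·V²/2g = 0.02221·10239·0.4505 = 102.4 m
Minor: ΣK = 2.65; h_m = ΣK·V²/2g = 1.194 m
Total H_L = 102.4 + 1.194 = 103.6 m

H_L ≈ 104 m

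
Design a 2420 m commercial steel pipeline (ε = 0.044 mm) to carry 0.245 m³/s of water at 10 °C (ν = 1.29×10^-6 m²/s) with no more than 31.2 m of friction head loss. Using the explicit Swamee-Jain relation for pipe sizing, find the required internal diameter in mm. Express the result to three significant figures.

D ≈ 357 mm

Swamee-Jain (Type III): D = 0.66·[ε^1.25·(LQ²/(gh_f))^4.75 + ν·Q^9.4·(L/(gh_f))^5.2]^0.04
LQ²/(gh_f) = 0.4746; L/(gh_f) = 7.907
Term 1 = ε^1.25·(…)^4.75 = 1.04×10^-7; Term 2 = ν·Q^9.4·(…)^5.2 = 1.09×10^-7
D = 0.66·(1.04×10^-7 + 1.09×10^-7)^0.04 = 0.3570 m = 357 mm
Check: V = 2.45 m/s, Re = 6.77×10^5, f = 0.01429, h_f = 29.6 m ≈ 31.2 m ✓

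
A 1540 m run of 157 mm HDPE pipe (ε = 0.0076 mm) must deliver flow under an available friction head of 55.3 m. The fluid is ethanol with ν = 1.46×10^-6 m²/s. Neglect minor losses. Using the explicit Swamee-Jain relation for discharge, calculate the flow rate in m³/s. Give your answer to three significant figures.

Q ≈ 0.0525 m³/s

Swamee-Jain (Type II): Q = -0.965·√(gD⁵h_f/L)·ln[ε/(3.7D) + √(3.17ν²L/(gD³h_f))]
√(gD⁵h_f/L) = √(9.81·0.157⁵·55.3/1540) = 0.005797
ε/(3.7D) = 1.31×10^-5; √(3.17ν²L/(gD³h_f)) = 7.04×10^-5
Q = -0.965·0.005797·ln(8.349×10^-5) = 0.05253 m³/s
Check: V = 2.71 m/s, Re = 2.92×10^5, f = 0.01499, h_f = 55.2 m ≈ 55.3 m ✓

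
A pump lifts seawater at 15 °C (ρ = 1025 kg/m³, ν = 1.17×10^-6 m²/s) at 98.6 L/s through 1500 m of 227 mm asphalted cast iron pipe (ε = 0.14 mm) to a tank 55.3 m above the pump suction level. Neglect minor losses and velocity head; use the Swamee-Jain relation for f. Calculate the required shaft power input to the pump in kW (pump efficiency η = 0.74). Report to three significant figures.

V = 4Q/(πD²) = 2.436 m/s; Re = 4.73×10^5; ε/D = 6.17×10^-4; f = 0.01851
h_f = f(L/D)V²/2g = 37.01 m
Total head H = z + h_f = 55.3 + 37.01 = 92.31 m
P_hyd = ρgQH = 1025·9.81·0.0986·92.31 = 91.52 kW
P_shaft = P_hyd/η = 91.52/0.74 = 123.7 kW

P_shaft ≈ 124 kW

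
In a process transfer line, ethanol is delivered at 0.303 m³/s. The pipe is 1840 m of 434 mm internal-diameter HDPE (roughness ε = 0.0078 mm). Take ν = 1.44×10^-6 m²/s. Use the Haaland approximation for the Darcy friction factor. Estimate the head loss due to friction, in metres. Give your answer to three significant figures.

V = 4Q/(πD²) = 4·0.303/(π·0.434²) = 2.048 m/s
Re = VD/ν = 2.048·0.434/1.44×10^-6 = 6.17×10^5 → turbulent
ε/D = 0.0078/434 = 1.80×10^-5
Haaland: f = 0.01283
h_f = f(L/D)V²/(2g) = 0.01283·(1840/0.434)·2.048²/(2·9.81) = 11.63 m

h_f ≈ 11.6 m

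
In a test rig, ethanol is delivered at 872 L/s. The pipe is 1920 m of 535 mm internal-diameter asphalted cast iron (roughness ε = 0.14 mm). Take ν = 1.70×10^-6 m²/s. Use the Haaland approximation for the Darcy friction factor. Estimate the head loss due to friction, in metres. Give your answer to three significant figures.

h_f ≈ 41.6 m

V = 4Q/(πD²) = 4·0.872/(π·0.535²) = 3.879 m/s
Re = VD/ν = 3.879·0.535/1.70×10^-6 = 1.22×10^6 → turbulent
ε/D = 0.14/535 = 2.62×10^-4
Haaland: f = 0.01512
h_f = f(L/D)V²/(2g) = 0.01512·(1920/0.535)·3.879²/(2·9.81) = 41.62 m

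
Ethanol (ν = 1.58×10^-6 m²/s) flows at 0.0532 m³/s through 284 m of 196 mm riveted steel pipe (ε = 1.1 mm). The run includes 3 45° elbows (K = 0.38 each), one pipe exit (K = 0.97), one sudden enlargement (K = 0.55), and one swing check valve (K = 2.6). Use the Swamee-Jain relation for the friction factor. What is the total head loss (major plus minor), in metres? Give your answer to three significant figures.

H_L ≈ 8.19 m

V = 4Q/(πD²) = 1.763 m/s; V²/2g = 0.1585 m
Re = 2.19×10^5, ε/D = 0.00561 → f = 0.03202 (Swamee-Jain)
Major: h_f = f(L/D)·V²/2g = 0.03202·1449·0.1585 = 7.353 m
Minor: ΣK = 5.26; h_m = ΣK·V²/2g = 0.8335 m
Total H_L = 7.353 + 0.8335 = 8.186 m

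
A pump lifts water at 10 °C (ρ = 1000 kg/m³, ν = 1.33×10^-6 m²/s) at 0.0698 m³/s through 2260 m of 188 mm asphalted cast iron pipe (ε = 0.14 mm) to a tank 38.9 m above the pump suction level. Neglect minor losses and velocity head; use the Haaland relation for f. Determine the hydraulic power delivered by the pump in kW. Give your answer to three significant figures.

P_hyd ≈ 77.6 kW

V = 4Q/(πD²) = 2.514 m/s; Re = 3.55×10^5; ε/D = 7.45×10^-4; f = 0.01922
h_f = f(L/D)V²/2g = 74.46 m
Total head H = z + h_f = 38.9 + 74.46 = 113.4 m
P_hyd = ρgQH = 1000·9.81·0.0698·113.4 = 77.62 kW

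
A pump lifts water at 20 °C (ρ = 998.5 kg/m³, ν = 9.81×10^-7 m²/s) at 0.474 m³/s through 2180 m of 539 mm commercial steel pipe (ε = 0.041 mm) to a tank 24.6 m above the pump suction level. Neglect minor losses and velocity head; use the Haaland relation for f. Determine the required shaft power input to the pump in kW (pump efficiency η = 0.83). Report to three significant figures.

V = 4Q/(πD²) = 2.077 m/s; Re = 1.14×10^6; ε/D = 7.61×10^-5; f = 0.01281
h_f = f(L/D)V²/2g = 11.39 m
Total head H = z + h_f = 24.6 + 11.39 = 35.99 m
P_hyd = ρgQH = 998.5·9.81·0.474·35.99 = 167.1 kW
P_shaft = P_hyd/η = 167.1/0.83 = 201.3 kW

P_shaft ≈ 201 kW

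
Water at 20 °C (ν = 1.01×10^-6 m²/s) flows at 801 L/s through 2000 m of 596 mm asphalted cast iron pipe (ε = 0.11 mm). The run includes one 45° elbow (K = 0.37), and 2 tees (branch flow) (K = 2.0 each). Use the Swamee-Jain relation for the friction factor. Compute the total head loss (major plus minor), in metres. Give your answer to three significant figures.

H_L ≈ 21.9 m

V = 4Q/(πD²) = 2.871 m/s; V²/2g = 0.4201 m
Re = 1.69×10^6, ε/D = 1.85×10^-4 → f = 0.01422 (Swamee-Jain)
Major: h_f = f(L/D)·V²/2g = 0.01422·3356·0.4201 = 20.05 m
Minor: ΣK = 4.37; h_m = ΣK·V²/2g = 1.836 m
Total H_L = 20.05 + 1.836 = 21.88 m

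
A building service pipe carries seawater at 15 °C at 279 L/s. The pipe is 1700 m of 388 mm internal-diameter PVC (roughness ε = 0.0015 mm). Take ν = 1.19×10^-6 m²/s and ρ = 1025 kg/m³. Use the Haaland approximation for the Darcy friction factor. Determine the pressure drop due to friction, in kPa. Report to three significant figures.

Δp ≈ 152 kPa

V = 4Q/(πD²) = 4·0.279/(π·0.388²) = 2.360 m/s
Re = VD/ν = 2.360·0.388/1.19×10^-6 = 7.69×10^5 → turbulent
ε/D = 0.0015/388 = 3.87×10^-6
Haaland: f = 0.01217
h_f = f(L/D)V²/(2g) = 0.01217·(1700/0.388)·2.360²/(2·9.81) = 15.13 m
Δp = ρg·h_f = 1025·9.81·15.13 = 152.1 kPa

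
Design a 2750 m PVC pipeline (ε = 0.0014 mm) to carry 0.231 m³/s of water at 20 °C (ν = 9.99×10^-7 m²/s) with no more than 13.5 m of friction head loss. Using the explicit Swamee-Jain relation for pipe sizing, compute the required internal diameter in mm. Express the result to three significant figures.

D ≈ 412 mm

Swamee-Jain (Type III): D = 0.66·[ε^1.25·(LQ²/(gh_f))^4.75 + ν·Q^9.4·(L/(gh_f))^5.2]^0.04
LQ²/(gh_f) = 1.108; L/(gh_f) = 20.76
Term 1 = ε^1.25·(…)^4.75 = 7.84×10^-8; Term 2 = ν·Q^9.4·(…)^5.2 = 7.37×10^-6
D = 0.66·(7.84×10^-8 + 7.37×10^-6)^0.04 = 0.4116 m = 412 mm
Check: V = 1.74 m/s, Re = 7.15×10^5, f = 0.01236, h_f = 12.7 m ≈ 13.5 m ✓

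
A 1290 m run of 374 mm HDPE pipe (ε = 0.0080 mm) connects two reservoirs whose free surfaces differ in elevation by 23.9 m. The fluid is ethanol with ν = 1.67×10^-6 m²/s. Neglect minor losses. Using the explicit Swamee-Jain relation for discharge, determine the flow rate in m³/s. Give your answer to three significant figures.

Swamee-Jain (Type II): Q = -0.965·√(gD⁵h_f/L)·ln[ε/(3.7D) + √(3.17ν²L/(gD³h_f))]
√(gD⁵h_f/L) = √(9.81·0.374⁵·23.9/1290) = 0.03647
ε/(3.7D) = 5.78×10^-6; √(3.17ν²L/(gD³h_f)) = 3.05×10^-5
Q = -0.965·0.03647·ln(3.627×10^-5) = 0.3598 m³/s
Check: V = 3.28 m/s, Re = 7.34×10^5, f = 0.01266, h_f = 23.9 m ≈ 23.9 m ✓

Q ≈ 0.360 m³/s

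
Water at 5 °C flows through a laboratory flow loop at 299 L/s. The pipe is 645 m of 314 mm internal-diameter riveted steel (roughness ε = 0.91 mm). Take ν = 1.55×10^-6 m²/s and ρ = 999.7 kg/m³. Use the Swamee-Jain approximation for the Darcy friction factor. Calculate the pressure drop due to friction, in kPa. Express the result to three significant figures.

Δp ≈ 401 kPa

V = 4Q/(πD²) = 4·0.299/(π·0.314²) = 3.861 m/s
Re = VD/ν = 3.861·0.314/1.55×10^-6 = 7.82×10^5 → turbulent
ε/D = 0.91/314 = 0.00290
Swamee-Jain: f = 0.02617
h_f = f(L/D)V²/(2g) = 0.02617·(645/0.314)·3.861²/(2·9.81) = 40.85 m
Δp = ρg·h_f = 999.7·9.81·40.85 = 400.7 kPa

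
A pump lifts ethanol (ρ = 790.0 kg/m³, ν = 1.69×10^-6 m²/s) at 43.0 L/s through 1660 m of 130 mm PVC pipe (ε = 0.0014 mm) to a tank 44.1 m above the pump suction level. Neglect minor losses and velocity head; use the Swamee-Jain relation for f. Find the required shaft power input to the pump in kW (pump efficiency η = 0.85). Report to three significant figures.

P_shaft ≈ 57.5 kW

V = 4Q/(πD²) = 3.240 m/s; Re = 2.49×10^5; ε/D = 1.08×10^-5; f = 0.01500
h_f = f(L/D)V²/2g = 102.5 m
Total head H = z + h_f = 44.1 + 102.5 = 146.6 m
P_hyd = ρgQH = 790.0·9.81·0.0430·146.6 = 48.84 kW
P_shaft = P_hyd/η = 48.84/0.85 = 57.46 kW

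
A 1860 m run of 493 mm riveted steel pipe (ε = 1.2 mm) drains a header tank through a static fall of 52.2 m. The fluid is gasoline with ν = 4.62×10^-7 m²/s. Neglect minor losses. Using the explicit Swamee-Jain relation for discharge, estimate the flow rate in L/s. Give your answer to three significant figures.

Swamee-Jain (Type II): Q = -0.965·√(gD⁵h_f/L)·ln[ε/(3.7D) + √(3.17ν²L/(gD³h_f))]
√(gD⁵h_f/L) = √(9.81·0.493⁵·52.2/1860) = 0.08954
ε/(3.7D) = 6.58×10^-4; √(3.17ν²L/(gD³h_f)) = 4.53×10^-6
Q = -0.965·0.08954·ln(6.624×10^-4) = 0.6325 m³/s
Check: V = 3.31 m/s, Re = 3.54×10^6, f = 0.02477, h_f = 52.3 m ≈ 52.2 m ✓

Q ≈ 632 L/s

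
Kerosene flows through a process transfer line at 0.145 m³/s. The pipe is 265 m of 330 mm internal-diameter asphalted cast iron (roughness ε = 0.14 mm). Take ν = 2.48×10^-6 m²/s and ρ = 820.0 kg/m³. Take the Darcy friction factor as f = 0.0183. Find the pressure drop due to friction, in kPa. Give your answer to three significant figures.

V = 4Q/(πD²) = 4·0.145/(π·0.330²) = 1.695 m/s
h_f = f(L/D)V²/(2g) = 0.01830·(265/0.330)·1.695²/(2·9.81) = 2.153 m
Δp = ρg·h_f = 820.0·9.81·2.153 = 17.32 kPa

Δp ≈ 17.3 kPa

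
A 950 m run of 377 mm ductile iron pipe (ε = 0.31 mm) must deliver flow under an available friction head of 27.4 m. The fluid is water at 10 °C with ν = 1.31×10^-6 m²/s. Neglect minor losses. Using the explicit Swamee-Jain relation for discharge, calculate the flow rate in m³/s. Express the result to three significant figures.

Q ≈ 0.373 m³/s

Swamee-Jain (Type II): Q = -0.965·√(gD⁵h_f/L)·ln[ε/(3.7D) + √(3.17ν²L/(gD³h_f))]
√(gD⁵h_f/L) = √(9.81·0.377⁵·27.4/950) = 0.04642
ε/(3.7D) = 2.22×10^-4; √(3.17ν²L/(gD³h_f)) = 1.89×10^-5
Q = -0.965·0.04642·ln(2.412×10^-4) = 0.3731 m³/s
Check: V = 3.34 m/s, Re = 9.62×10^5, f = 0.01919, h_f = 27.5 m ≈ 27.4 m ✓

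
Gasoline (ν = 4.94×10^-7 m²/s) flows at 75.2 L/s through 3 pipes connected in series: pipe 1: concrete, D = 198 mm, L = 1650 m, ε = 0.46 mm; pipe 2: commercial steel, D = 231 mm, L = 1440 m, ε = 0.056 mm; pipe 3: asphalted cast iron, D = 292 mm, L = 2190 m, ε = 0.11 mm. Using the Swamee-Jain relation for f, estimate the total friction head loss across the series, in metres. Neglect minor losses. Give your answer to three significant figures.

Pipe 1: V = 2.442 m/s, Re = 9.79×10^5, ε/D = 0.00232, f = 0.02462, h_1 = f(L/D)V²/2g = 62.39 m
Pipe 2: V = 1.794 m/s, Re = 8.39×10^5, ε/D = 2.42×10^-4, f = 0.01536, h_2 = f(L/D)V²/2g = 15.71 m
Pipe 3: V = 1.123 m/s, Re = 6.64×10^5, ε/D = 3.77×10^-4, f = 0.01669, h_3 = f(L/D)V²/2g = 8.046 m
Series → Q common, losses add: H = Σh = 86.14 m

H ≈ 86.1 m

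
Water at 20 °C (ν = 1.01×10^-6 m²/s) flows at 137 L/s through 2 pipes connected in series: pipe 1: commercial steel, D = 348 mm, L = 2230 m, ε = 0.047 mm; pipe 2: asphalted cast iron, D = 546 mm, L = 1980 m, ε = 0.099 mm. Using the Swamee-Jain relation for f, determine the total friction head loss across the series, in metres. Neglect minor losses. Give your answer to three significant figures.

Pipe 1: V = 1.440 m/s, Re = 4.96×10^5, ε/D = 1.35×10^-4, f = 0.01487, h_1 = f(L/D)V²/2g = 10.08 m
Pipe 2: V = 0.5851 m/s, Re = 3.16×10^5, ε/D = 1.81×10^-4, f = 0.01606, h_2 = f(L/D)V²/2g = 1.016 m
Series → Q common, losses add: H = Σh = 11.09 m

H ≈ 11.1 m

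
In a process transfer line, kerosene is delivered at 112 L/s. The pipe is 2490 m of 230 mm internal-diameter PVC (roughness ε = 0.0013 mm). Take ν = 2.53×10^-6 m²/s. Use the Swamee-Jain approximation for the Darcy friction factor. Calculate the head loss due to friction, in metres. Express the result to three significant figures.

h_f ≈ 60.1 m

V = 4Q/(πD²) = 4·0.112/(π·0.230²) = 2.696 m/s
Re = VD/ν = 2.696·0.230/2.53×10^-6 = 2.45×10^5 → turbulent
ε/D = 0.0013/230 = 5.65×10^-6
Swamee-Jain: f = 0.01499
h_f = f(L/D)V²/(2g) = 0.01499·(2490/0.230)·2.696²/(2·9.81) = 60.12 m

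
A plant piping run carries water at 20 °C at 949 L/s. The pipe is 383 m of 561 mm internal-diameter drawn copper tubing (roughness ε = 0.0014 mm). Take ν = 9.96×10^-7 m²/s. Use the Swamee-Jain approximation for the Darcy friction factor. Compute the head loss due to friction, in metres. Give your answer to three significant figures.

h_f ≈ 5.30 m

V = 4Q/(πD²) = 4·0.949/(π·0.561²) = 3.839 m/s
Re = VD/ν = 3.839·0.561/9.96×10^-7 = 2.16×10^6 → turbulent
ε/D = 0.0014/561 = 2.50×10^-6
Swamee-Jain: f = 0.01034
h_f = f(L/D)V²/(2g) = 0.01034·(383/0.561)·3.839²/(2·9.81) = 5.302 m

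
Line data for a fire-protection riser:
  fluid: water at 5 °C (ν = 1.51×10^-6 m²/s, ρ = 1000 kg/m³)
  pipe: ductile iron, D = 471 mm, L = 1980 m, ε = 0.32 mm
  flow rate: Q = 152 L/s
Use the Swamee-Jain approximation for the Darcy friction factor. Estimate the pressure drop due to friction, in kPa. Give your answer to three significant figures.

V = 4Q/(πD²) = 4·0.152/(π·0.471²) = 0.8724 m/s
Re = VD/ν = 0.8724·0.471/1.51×10^-6 = 2.72×10^5 → turbulent
ε/D = 0.32/471 = 6.79×10^-4
Swamee-Jain: f = 0.01940
h_f = f(L/D)V²/(2g) = 0.01940·(1980/0.471)·0.8724²/(2·9.81) = 3.164 m
Δp = ρg·h_f = 1000·9.81·3.164 = 31.04 kPa

Δp ≈ 31.0 kPa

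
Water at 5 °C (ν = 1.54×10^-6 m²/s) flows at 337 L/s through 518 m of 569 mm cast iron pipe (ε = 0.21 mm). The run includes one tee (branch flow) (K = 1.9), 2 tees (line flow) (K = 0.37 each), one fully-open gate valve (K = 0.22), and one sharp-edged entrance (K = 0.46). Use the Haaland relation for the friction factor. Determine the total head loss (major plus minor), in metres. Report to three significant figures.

V = 4Q/(πD²) = 1.325 m/s; V²/2g = 0.08952 m
Re = 4.90×10^5, ε/D = 3.69×10^-4 → f = 0.01670 (Haaland)
Major: h_f = f(L/D)·V²/2g = 0.01670·910.4·0.08952 = 1.361 m
Minor: ΣK = 3.32; h_m = ΣK·V²/2g = 0.2972 m
Total H_L = 1.361 + 0.2972 = 1.659 m

H_L ≈ 1.66 m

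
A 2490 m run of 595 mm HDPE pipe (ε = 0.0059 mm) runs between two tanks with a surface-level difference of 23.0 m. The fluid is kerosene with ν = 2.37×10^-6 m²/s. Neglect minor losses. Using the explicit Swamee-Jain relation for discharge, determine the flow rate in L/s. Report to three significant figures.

Q ≈ 818 L/s

Swamee-Jain (Type II): Q = -0.965·√(gD⁵h_f/L)·ln[ε/(3.7D) + √(3.17ν²L/(gD³h_f))]
√(gD⁵h_f/L) = √(9.81·0.595⁵·23.0/2490) = 0.08220
ε/(3.7D) = 2.68×10^-6; √(3.17ν²L/(gD³h_f)) = 3.05×10^-5
Q = -0.965·0.08220·ln(3.322×10^-5) = 0.8180 m³/s
Check: V = 2.94 m/s, Re = 7.39×10^5, f = 0.01243, h_f = 22.9 m ≈ 23.0 m ✓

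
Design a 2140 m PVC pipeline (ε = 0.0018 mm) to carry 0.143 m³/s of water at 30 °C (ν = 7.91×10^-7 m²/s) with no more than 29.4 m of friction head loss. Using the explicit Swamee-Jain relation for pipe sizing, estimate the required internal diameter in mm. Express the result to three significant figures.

Swamee-Jain (Type III): D = 0.66·[ε^1.25·(LQ²/(gh_f))^4.75 + ν·Q^9.4·(L/(gh_f))^5.2]^0.04
LQ²/(gh_f) = 0.1517; L/(gh_f) = 7.420
Term 1 = ε^1.25·(…)^4.75 = 8.50×10^-12; Term 2 = ν·Q^9.4·(…)^5.2 = 3.05×10^-10
D = 0.66·(8.50×10^-12 + 3.05×10^-10)^0.04 = 0.2750 m = 275 mm
Check: V = 2.41 m/s, Re = 8.37×10^5, f = 0.01211, h_f = 27.8 m ≈ 29.4 m ✓

D ≈ 275 mm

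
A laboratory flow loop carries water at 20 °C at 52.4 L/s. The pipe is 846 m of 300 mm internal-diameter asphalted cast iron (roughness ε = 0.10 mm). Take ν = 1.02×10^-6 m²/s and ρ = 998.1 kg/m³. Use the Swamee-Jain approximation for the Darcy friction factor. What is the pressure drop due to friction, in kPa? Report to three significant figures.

V = 4Q/(πD²) = 4·0.0524/(π·0.300²) = 0.7413 m/s
Re = VD/ν = 0.7413·0.300/1.02×10^-6 = 2.18×10^5 → turbulent
ε/D = 0.10/300 = 3.33×10^-4
Swamee-Jain: f = 0.01783
h_f = f(L/D)V²/(2g) = 0.01783·(846/0.300)·0.7413²/(2·9.81) = 1.408 m
Δp = ρg·h_f = 998.1·9.81·1.408 = 13.79 kPa

Δp ≈ 13.8 kPa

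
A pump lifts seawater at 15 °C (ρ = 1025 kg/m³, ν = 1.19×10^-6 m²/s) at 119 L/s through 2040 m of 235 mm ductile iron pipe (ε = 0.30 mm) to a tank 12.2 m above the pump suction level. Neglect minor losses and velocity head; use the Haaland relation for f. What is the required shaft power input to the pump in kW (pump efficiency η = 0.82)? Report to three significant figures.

V = 4Q/(πD²) = 2.744 m/s; Re = 5.42×10^5; ε/D = 0.00128; f = 0.02131
h_f = f(L/D)V²/2g = 70.96 m
Total head H = z + h_f = 12.2 + 70.96 = 83.16 m
P_hyd = ρgQH = 1025·9.81·0.119·83.16 = 99.51 kW
P_shaft = P_hyd/η = 99.51/0.82 = 121.3 kW

P_shaft ≈ 121 kW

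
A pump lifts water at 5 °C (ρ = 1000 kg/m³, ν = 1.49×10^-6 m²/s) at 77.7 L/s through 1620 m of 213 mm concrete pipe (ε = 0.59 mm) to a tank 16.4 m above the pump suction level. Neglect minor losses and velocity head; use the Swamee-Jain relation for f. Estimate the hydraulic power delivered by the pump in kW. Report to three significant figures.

P_hyd ≈ 49.3 kW

V = 4Q/(πD²) = 2.181 m/s; Re = 3.12×10^5; ε/D = 0.00277; f = 0.02619
h_f = f(L/D)V²/2g = 48.28 m
Total head H = z + h_f = 16.4 + 48.28 = 64.68 m
P_hyd = ρgQH = 1000·9.81·0.0777·64.68 = 49.30 kW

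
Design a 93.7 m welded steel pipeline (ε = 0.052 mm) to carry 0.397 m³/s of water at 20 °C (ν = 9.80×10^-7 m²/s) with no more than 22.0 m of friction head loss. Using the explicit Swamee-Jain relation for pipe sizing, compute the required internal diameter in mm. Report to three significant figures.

Swamee-Jain (Type III): D = 0.66·[ε^1.25·(LQ²/(gh_f))^4.75 + ν·Q^9.4·(L/(gh_f))^5.2]^0.04
LQ²/(gh_f) = 0.06843; L/(gh_f) = 0.4342
Term 1 = ε^1.25·(…)^4.75 = 1.30×10^-11; Term 2 = ν·Q^9.4·(…)^5.2 = 2.17×10^-12
D = 0.66·(1.30×10^-11 + 2.17×10^-12)^0.04 = 0.2436 m = 244 mm
Check: V = 8.52 m/s, Re = 2.12×10^6, f = 0.01445, h_f = 20.5 m ≈ 22.0 m ✓

D ≈ 244 mm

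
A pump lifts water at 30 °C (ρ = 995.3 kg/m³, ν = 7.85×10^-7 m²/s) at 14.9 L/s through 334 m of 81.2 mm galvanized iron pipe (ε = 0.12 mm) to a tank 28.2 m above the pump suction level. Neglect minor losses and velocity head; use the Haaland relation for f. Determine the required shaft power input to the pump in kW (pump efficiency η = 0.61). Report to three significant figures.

V = 4Q/(πD²) = 2.877 m/s; Re = 2.98×10^5; ε/D = 0.00148; f = 0.02234
h_f = f(L/D)V²/2g = 38.78 m
Total head H = z + h_f = 28.2 + 38.78 = 66.98 m
P_hyd = ρgQH = 995.3·9.81·0.0149·66.98 = 9.745 kW
P_shaft = P_hyd/η = 9.745/0.61 = 15.97 kW

P_shaft ≈ 16.0 kW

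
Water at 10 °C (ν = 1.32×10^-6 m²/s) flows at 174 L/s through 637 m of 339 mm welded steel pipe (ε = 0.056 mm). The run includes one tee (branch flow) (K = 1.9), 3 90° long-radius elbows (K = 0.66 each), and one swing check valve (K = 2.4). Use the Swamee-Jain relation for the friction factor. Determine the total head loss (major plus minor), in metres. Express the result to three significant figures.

H_L ≈ 6.60 m

V = 4Q/(πD²) = 1.928 m/s; V²/2g = 0.1894 m
Re = 4.95×10^5, ε/D = 1.65×10^-4 → f = 0.01519 (Swamee-Jain)
Major: h_f = f(L/D)·V²/2g = 0.01519·1879·0.1894 = 5.406 m
Minor: ΣK = 6.28; h_m = ΣK·V²/2g = 1.190 m
Total H_L = 5.406 + 1.190 = 6.595 m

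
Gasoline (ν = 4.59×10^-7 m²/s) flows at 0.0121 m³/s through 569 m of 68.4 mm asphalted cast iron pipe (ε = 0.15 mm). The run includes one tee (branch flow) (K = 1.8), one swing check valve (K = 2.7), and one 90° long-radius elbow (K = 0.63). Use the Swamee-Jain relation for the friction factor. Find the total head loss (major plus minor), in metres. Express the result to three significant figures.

H_L ≈ 115 m

V = 4Q/(πD²) = 3.293 m/s; V²/2g = 0.5527 m
Re = 4.91×10^5, ε/D = 0.00219 → f = 0.02447 (Swamee-Jain)
Major: h_f = f(L/D)·V²/2g = 0.02447·8319·0.5527 = 112.5 m
Minor: ΣK = 5.13; h_m = ΣK·V²/2g = 2.835 m
Total H_L = 112.5 + 2.835 = 115.3 m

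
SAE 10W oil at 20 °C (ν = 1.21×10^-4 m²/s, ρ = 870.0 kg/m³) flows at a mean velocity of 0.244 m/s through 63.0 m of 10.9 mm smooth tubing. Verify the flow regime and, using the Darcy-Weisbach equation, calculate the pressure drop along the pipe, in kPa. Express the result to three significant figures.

Δp ≈ 436 kPa

Re = VD/ν = 0.244·0.01090/1.21×10^-4 = 22.0 → laminar (Re < 2300)
f = 64/Re = 2.912
h_f = f(L/D)V²/(2g) = 2.912·(63.0/0.01090)·0.244²/(2·9.81) = 51.07 m
Δp = ρg·h_f = 870.0·9.81·51.07 = 435.8 kPa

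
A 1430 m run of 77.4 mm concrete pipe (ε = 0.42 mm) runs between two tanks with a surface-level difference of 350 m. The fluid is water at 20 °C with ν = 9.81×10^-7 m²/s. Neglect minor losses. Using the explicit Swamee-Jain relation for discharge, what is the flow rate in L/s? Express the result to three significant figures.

Swamee-Jain (Type II): Q = -0.965·√(gD⁵h_f/L)·ln[ε/(3.7D) + √(3.17ν²L/(gD³h_f))]
√(gD⁵h_f/L) = √(9.81·0.0774⁵·350/1430) = 0.002583
ε/(3.7D) = 0.00147; √(3.17ν²L/(gD³h_f)) = 5.23×10^-5
Q = -0.965·0.002583·ln(0.001519) = 0.01617 m³/s
Check: V = 3.44 m/s, Re = 2.71×10^5, f = 0.03161, h_f = 352 m ≈ 350 m ✓

Q ≈ 16.2 L/s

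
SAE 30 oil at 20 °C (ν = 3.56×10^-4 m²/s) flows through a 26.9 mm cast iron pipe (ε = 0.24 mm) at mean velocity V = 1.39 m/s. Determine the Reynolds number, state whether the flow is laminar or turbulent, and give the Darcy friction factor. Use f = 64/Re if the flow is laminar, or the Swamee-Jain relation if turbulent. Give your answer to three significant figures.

Re ≈ 105; laminar; f = 64/Re ≈ 0.609

Re = VD/ν = 1.390·0.0269/3.56×10^-4 = 105
Re < 2300 → laminar → f = 64/Re = 0.6093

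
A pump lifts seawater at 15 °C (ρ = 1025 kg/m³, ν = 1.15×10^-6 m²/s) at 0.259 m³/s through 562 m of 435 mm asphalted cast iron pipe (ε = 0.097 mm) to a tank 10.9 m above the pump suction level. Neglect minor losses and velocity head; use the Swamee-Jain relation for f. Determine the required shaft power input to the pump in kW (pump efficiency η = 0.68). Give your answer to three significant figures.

V = 4Q/(πD²) = 1.743 m/s; Re = 6.59×10^5; ε/D = 2.23×10^-4; f = 0.01540
h_f = f(L/D)V²/2g = 3.080 m
Total head H = z + h_f = 10.9 + 3.080 = 13.98 m
P_hyd = ρgQH = 1025·9.81·0.259·13.98 = 36.41 kW
P_shaft = P_hyd/η = 36.41/0.68 = 53.54 kW

P_shaft ≈ 53.5 kW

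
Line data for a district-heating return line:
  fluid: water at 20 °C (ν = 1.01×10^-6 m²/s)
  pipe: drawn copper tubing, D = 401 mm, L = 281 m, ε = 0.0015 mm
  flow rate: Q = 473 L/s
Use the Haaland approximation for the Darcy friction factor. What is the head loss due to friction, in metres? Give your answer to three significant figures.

V = 4Q/(πD²) = 4·0.473/(π·0.401²) = 3.745 m/s
Re = VD/ν = 3.745·0.401/1.01×10^-6 = 1.49×10^6 → turbulent
ε/D = 0.0015/401 = 3.74×10^-6
Haaland: f = 0.01093
h_f = f(L/D)V²/(2g) = 0.01093·(281/0.401)·3.745²/(2·9.81) = 5.477 m

h_f ≈ 5.48 m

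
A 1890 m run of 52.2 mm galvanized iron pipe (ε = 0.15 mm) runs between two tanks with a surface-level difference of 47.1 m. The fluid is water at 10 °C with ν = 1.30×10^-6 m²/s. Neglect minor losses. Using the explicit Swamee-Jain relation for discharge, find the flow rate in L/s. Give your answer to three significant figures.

Q ≈ 2.01 L/s

Swamee-Jain (Type II): Q = -0.965·√(gD⁵h_f/L)·ln[ε/(3.7D) + √(3.17ν²L/(gD³h_f))]
√(gD⁵h_f/L) = √(9.81·0.0522⁵·47.1/1890) = 3.078×10^-4
ε/(3.7D) = 7.77×10^-4; √(3.17ν²L/(gD³h_f)) = 3.93×10^-4
Q = -0.965·3.078×10^-4·ln(0.001169) = 0.002005 m³/s
Check: V = 0.937 m/s, Re = 3.76×10^4, f = 0.02941, h_f = 47.7 m ≈ 47.1 m ✓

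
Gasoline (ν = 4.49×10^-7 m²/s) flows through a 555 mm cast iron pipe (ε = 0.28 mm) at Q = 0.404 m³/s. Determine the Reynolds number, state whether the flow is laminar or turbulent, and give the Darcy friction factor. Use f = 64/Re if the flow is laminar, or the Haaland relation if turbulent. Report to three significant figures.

V = 4Q/(πD²) = 1.670 m/s
Re = VD/ν = 1.670·0.555/4.49×10^-7 = 2.06×10^6
Re > 4000 → turbulent; ε/D = 5.05×10^-4
Haaland: f = 0.01698

Re ≈ 2.06×10^6; turbulent; f ≈ 0.0170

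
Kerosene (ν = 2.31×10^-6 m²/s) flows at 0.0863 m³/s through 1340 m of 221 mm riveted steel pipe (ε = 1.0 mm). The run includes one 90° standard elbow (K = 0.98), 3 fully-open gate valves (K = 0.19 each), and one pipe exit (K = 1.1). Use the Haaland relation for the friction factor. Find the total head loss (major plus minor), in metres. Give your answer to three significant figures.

H_L ≈ 47.5 m

V = 4Q/(πD²) = 2.250 m/s; V²/2g = 0.2580 m
Re = 2.15×10^5, ε/D = 0.00452 → f = 0.02996 (Haaland)
Major: h_f = f(L/D)·V²/2g = 0.02996·6063·0.2580 = 46.86 m
Minor: ΣK = 2.65; h_m = ΣK·V²/2g = 0.6836 m
Total H_L = 46.86 + 0.6836 = 47.54 m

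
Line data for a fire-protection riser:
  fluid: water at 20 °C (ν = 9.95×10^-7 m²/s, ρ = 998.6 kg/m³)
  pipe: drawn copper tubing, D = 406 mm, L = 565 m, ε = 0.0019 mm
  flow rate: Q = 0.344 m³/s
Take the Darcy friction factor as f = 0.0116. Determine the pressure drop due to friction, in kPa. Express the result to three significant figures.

Δp ≈ 56.9 kPa

V = 4Q/(πD²) = 4·0.344/(π·0.406²) = 2.657 m/s
h_f = f(L/D)V²/(2g) = 0.01160·(565/0.406)·2.657²/(2·9.81) = 5.809 m
Δp = ρg·h_f = 998.6·9.81·5.809 = 56.91 kPa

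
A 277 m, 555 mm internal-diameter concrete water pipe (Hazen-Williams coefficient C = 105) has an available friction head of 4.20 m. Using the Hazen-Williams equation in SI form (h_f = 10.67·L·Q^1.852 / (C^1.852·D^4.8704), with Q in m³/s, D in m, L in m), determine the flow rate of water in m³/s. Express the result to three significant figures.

Q ≈ 0.648 m³/s

Rearranging: Q = [h_f·C^1.852·D^4.8704 / (10.67·L)]^(1/1.852)
Q = [4.20·105^1.852·0.555^4.8704 / (10.67·277)]^0.540 = 0.6475 m³/s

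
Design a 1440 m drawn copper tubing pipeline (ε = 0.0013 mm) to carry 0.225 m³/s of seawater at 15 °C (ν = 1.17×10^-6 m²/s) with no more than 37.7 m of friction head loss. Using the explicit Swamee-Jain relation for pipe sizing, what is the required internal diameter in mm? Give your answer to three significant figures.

Swamee-Jain (Type III): D = 0.66·[ε^1.25·(LQ²/(gh_f))^4.75 + ν·Q^9.4·(L/(gh_f))^5.2]^0.04
LQ²/(gh_f) = 0.1971; L/(gh_f) = 3.894
Term 1 = ε^1.25·(…)^4.75 = 1.96×10^-11; Term 2 = ν·Q^9.4·(…)^5.2 = 1.12×10^-9
D = 0.66·(1.96×10^-11 + 1.12×10^-9)^0.04 = 0.2896 m = 290 mm
Check: V = 3.42 m/s, Re = 8.46×10^5, f = 0.01204, h_f = 35.6 m ≈ 37.7 m ✓

D ≈ 290 mm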